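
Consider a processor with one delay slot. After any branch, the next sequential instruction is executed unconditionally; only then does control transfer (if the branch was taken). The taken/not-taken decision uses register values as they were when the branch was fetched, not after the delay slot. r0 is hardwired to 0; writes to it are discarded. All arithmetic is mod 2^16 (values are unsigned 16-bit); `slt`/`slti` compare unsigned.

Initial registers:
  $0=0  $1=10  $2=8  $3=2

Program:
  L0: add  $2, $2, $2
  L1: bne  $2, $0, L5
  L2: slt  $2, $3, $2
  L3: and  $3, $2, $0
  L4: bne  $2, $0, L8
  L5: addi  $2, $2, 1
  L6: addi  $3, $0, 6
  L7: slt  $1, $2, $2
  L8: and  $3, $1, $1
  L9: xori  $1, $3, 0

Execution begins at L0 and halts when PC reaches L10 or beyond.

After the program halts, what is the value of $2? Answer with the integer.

[0] add  $2, $2, $2  →  {$0:0, $1:10, $2:16, $3:2}
[1] bne  $2, $0, L5  →  {$0:0, $1:10, $2:16, $3:2}  ⟨branch taken⟩
[2] slt  $2, $3, $2  →  {$0:0, $1:10, $2:1, $3:2}
[5] addi  $2, $2, 1  →  {$0:0, $1:10, $2:2, $3:2}
[6] addi  $3, $0, 6  →  {$0:0, $1:10, $2:2, $3:6}
[7] slt  $1, $2, $2  →  {$0:0, $1:0, $2:2, $3:6}
[8] and  $3, $1, $1  →  {$0:0, $1:0, $2:2, $3:0}
[9] xori  $1, $3, 0  →  {$0:0, $1:0, $2:2, $3:0}

2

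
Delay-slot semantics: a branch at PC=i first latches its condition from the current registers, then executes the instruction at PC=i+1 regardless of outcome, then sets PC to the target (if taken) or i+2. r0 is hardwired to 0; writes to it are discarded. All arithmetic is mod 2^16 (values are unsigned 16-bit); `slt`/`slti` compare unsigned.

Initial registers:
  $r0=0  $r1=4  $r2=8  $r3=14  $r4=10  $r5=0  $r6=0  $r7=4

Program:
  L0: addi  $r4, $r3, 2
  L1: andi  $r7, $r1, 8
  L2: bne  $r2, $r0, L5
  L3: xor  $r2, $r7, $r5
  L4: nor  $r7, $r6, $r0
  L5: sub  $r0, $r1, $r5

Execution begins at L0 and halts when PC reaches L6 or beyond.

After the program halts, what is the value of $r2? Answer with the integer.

0

PC=0  addi  $r4, $r3, 2      | $r0=0 $r1=4 $r2=8 $r3=14 $r4=16 $r5=0 $r6=0 $r7=4
PC=1  andi  $r7, $r1, 8      | $r0=0 $r1=4 $r2=8 $r3=14 $r4=16 $r5=0 $r6=0 $r7=0
PC=2  bne  $r2, $r0, L5      | $r0=0 $r1=4 $r2=8 $r3=14 $r4=16 $r5=0 $r6=0 $r7=0  [TAKEN]
PC=3  xor  $r2, $r7, $r5     | $r0=0 $r1=4 $r2=0 $r3=14 $r4=16 $r5=0 $r6=0 $r7=0
PC=5  sub  $r0, $r1, $r5     | $r0=0 $r1=4 $r2=0 $r3=14 $r4=16 $r5=0 $r6=0 $r7=0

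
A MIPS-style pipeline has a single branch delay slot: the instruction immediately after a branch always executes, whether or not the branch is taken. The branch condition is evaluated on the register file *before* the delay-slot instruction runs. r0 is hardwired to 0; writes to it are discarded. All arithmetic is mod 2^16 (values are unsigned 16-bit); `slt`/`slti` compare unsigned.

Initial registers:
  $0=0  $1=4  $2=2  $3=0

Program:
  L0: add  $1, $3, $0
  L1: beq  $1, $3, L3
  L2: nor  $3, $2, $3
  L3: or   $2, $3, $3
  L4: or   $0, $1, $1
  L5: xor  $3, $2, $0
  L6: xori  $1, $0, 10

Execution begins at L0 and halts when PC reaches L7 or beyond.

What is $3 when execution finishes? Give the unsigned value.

65533

  step pc=0: add  $1, $3, $0  regs=(0,0,2,0)
  step pc=1: beq  $1, $3, L3  cond=T  regs=(0,0,2,0)
  step pc=2: nor  $3, $2, $3  regs=(0,0,2,65533)
  step pc=3: or   $2, $3, $3  regs=(0,0,65533,65533)
  step pc=4: or   $0, $1, $1  regs=(0,0,65533,65533)
  step pc=5: xor  $3, $2, $0  regs=(0,0,65533,65533)
  step pc=6: xori  $1, $0, 10  regs=(0,10,65533,65533)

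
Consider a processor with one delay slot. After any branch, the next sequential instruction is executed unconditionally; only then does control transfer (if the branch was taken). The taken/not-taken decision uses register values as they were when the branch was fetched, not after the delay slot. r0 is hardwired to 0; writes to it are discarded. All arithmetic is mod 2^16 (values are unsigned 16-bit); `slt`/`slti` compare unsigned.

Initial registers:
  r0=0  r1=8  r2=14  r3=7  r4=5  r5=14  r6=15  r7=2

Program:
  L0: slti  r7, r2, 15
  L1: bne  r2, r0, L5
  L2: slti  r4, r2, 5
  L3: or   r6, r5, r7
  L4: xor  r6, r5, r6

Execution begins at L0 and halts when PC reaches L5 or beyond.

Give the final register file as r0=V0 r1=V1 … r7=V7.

#0 slti  r7, r2, 15 ; 0/8/14/7/5/14/15/1
#1 bne  r2, r0, L5 ; 0/8/14/7/5/14/15/1 ; →target
#2 slti  r4, r2, 5 ; 0/8/14/7/0/14/15/1

r0=0 r1=8 r2=14 r3=7 r4=0 r5=14 r6=15 r7=1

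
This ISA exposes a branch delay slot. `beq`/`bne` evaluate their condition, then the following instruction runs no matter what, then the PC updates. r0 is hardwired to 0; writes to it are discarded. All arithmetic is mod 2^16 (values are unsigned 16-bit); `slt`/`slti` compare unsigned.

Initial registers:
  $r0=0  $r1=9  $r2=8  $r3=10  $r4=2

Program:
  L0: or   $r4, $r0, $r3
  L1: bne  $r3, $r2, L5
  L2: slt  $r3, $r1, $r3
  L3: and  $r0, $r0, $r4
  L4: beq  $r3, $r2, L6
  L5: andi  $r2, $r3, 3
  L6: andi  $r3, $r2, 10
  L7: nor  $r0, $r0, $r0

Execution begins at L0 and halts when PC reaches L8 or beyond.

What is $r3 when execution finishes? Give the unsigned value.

PC=0  or   $r4, $r0, $r3     | $r0=0 $r1=9 $r2=8 $r3=10 $r4=10
PC=1  bne  $r3, $r2, L5      | $r0=0 $r1=9 $r2=8 $r3=10 $r4=10  [TAKEN]
PC=2  slt  $r3, $r1, $r3     | $r0=0 $r1=9 $r2=8 $r3=1 $r4=10
PC=5  andi  $r2, $r3, 3      | $r0=0 $r1=9 $r2=1 $r3=1 $r4=10
PC=6  andi  $r3, $r2, 10     | $r0=0 $r1=9 $r2=1 $r3=0 $r4=10
PC=7  nor  $r0, $r0, $r0     | $r0=0 $r1=9 $r2=1 $r3=0 $r4=10

0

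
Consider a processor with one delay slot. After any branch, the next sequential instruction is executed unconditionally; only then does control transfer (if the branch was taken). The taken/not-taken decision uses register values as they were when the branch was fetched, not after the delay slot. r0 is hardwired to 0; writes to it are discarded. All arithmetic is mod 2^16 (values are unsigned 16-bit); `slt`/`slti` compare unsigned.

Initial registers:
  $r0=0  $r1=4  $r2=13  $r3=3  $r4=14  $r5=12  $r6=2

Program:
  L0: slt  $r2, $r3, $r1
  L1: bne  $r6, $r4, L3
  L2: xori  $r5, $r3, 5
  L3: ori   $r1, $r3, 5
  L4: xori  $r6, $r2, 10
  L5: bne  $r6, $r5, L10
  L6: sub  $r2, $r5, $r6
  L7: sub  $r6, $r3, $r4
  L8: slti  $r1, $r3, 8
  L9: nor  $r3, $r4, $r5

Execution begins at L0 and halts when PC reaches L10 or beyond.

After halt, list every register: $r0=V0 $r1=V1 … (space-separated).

[0] slt  $r2, $r3, $r1  →  {$r0:0, $r1:4, $r2:1, $r3:3, $r4:14, $r5:12, $r6:2}
[1] bne  $r6, $r4, L3  →  {$r0:0, $r1:4, $r2:1, $r3:3, $r4:14, $r5:12, $r6:2}  ⟨branch taken⟩
[2] xori  $r5, $r3, 5  →  {$r0:0, $r1:4, $r2:1, $r3:3, $r4:14, $r5:6, $r6:2}
[3] ori   $r1, $r3, 5  →  {$r0:0, $r1:7, $r2:1, $r3:3, $r4:14, $r5:6, $r6:2}
[4] xori  $r6, $r2, 10  →  {$r0:0, $r1:7, $r2:1, $r3:3, $r4:14, $r5:6, $r6:11}
[5] bne  $r6, $r5, L10  →  {$r0:0, $r1:7, $r2:1, $r3:3, $r4:14, $r5:6, $r6:11}  ⟨branch taken⟩
[6] sub  $r2, $r5, $r6  →  {$r0:0, $r1:7, $r2:65531, $r3:3, $r4:14, $r5:6, $r6:11}

$r0=0 $r1=7 $r2=65531 $r3=3 $r4=14 $r5=6 $r6=11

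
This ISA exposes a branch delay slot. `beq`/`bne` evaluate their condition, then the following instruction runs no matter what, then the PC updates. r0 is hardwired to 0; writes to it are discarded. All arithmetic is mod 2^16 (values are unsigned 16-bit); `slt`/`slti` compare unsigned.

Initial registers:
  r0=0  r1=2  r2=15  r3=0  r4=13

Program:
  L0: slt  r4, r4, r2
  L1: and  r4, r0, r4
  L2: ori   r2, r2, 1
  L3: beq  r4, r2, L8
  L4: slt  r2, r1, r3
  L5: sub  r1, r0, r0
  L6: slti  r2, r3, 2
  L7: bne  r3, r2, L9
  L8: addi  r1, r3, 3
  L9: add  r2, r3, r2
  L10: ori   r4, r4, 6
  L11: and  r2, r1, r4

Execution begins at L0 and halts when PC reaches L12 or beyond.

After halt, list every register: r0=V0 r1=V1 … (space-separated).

[0] slt  r4, r4, r2  →  {r0:0, r1:2, r2:15, r3:0, r4:1}
[1] and  r4, r0, r4  →  {r0:0, r1:2, r2:15, r3:0, r4:0}
[2] ori   r2, r2, 1  →  {r0:0, r1:2, r2:15, r3:0, r4:0}
[3] beq  r4, r2, L8  →  {r0:0, r1:2, r2:15, r3:0, r4:0}  ⟨branch fallthrough⟩
[4] slt  r2, r1, r3  →  {r0:0, r1:2, r2:0, r3:0, r4:0}
[5] sub  r1, r0, r0  →  {r0:0, r1:0, r2:0, r3:0, r4:0}
[6] slti  r2, r3, 2  →  {r0:0, r1:0, r2:1, r3:0, r4:0}
[7] bne  r3, r2, L9  →  {r0:0, r1:0, r2:1, r3:0, r4:0}  ⟨branch taken⟩
[8] addi  r1, r3, 3  →  {r0:0, r1:3, r2:1, r3:0, r4:0}
[9] add  r2, r3, r2  →  {r0:0, r1:3, r2:1, r3:0, r4:0}
[10] ori   r4, r4, 6  →  {r0:0, r1:3, r2:1, r3:0, r4:6}
[11] and  r2, r1, r4  →  {r0:0, r1:3, r2:2, r3:0, r4:6}

r0=0 r1=3 r2=2 r3=0 r4=6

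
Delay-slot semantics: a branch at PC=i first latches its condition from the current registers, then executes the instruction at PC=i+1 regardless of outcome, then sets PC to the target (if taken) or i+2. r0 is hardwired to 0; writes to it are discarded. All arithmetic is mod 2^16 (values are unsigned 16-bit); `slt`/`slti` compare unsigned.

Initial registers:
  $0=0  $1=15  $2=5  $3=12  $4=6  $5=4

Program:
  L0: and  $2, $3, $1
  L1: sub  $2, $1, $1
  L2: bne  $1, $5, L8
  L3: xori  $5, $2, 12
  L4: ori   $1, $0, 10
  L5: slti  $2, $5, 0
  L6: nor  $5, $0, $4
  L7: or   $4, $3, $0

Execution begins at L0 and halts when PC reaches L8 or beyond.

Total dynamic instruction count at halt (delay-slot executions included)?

4

PC=0  and  $2, $3, $1        | $0=0 $1=15 $2=12 $3=12 $4=6 $5=4
PC=1  sub  $2, $1, $1        | $0=0 $1=15 $2=0 $3=12 $4=6 $5=4
PC=2  bne  $1, $5, L8        | $0=0 $1=15 $2=0 $3=12 $4=6 $5=4  [TAKEN]
PC=3  xori  $5, $2, 12       | $0=0 $1=15 $2=0 $3=12 $4=6 $5=12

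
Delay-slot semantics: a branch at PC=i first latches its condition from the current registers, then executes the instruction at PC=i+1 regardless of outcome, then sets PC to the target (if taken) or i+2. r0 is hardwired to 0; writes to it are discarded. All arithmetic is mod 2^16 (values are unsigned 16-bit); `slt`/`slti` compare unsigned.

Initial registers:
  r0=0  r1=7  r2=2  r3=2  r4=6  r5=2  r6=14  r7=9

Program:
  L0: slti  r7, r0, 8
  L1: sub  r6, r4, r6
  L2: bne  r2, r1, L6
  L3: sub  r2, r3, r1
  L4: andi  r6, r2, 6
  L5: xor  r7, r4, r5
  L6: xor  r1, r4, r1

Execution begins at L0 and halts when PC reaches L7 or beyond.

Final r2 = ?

#0 slti  r7, r0, 8 ; 0/7/2/2/6/2/14/1
#1 sub  r6, r4, r6 ; 0/7/2/2/6/2/65528/1
#2 bne  r2, r1, L6 ; 0/7/2/2/6/2/65528/1 ; →target
#3 sub  r2, r3, r1 ; 0/7/65531/2/6/2/65528/1
#6 xor  r1, r4, r1 ; 0/1/65531/2/6/2/65528/1

65531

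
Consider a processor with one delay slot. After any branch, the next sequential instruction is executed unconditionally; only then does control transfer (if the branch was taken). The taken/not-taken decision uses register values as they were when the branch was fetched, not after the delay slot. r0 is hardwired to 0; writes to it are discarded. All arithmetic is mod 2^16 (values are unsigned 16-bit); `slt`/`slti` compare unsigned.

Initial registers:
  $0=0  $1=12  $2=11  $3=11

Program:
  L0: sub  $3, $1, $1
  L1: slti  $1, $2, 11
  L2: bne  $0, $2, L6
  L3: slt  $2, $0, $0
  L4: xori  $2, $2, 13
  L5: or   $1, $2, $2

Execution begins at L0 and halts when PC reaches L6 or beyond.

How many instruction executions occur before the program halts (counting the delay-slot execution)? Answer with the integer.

PC=0  sub  $3, $1, $1        | $0=0 $1=12 $2=11 $3=0
PC=1  slti  $1, $2, 11       | $0=0 $1=0 $2=11 $3=0
PC=2  bne  $0, $2, L6        | $0=0 $1=0 $2=11 $3=0  [TAKEN]
PC=3  slt  $2, $0, $0        | $0=0 $1=0 $2=0 $3=0

4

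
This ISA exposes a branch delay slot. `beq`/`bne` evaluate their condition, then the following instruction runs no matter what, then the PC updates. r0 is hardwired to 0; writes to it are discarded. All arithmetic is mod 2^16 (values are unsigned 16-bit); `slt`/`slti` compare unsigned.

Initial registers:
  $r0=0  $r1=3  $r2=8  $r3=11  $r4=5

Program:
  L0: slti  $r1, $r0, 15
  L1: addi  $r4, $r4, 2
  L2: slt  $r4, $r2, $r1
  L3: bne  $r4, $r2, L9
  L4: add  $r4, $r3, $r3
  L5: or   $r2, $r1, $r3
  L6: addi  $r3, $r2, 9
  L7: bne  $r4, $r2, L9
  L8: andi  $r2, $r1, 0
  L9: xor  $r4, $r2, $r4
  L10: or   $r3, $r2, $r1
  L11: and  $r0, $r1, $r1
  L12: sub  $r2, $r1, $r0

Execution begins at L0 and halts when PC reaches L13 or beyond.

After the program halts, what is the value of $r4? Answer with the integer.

30

  step pc=0: slti  $r1, $r0, 15  regs=(0,1,8,11,5)
  step pc=1: addi  $r4, $r4, 2  regs=(0,1,8,11,7)
  step pc=2: slt  $r4, $r2, $r1  regs=(0,1,8,11,0)
  step pc=3: bne  $r4, $r2, L9  cond=T  regs=(0,1,8,11,0)
  step pc=4: add  $r4, $r3, $r3  regs=(0,1,8,11,22)
  step pc=9: xor  $r4, $r2, $r4  regs=(0,1,8,11,30)
  step pc=10: or   $r3, $r2, $r1  regs=(0,1,8,9,30)
  step pc=11: and  $r0, $r1, $r1  regs=(0,1,8,9,30)
  step pc=12: sub  $r2, $r1, $r0  regs=(0,1,1,9,30)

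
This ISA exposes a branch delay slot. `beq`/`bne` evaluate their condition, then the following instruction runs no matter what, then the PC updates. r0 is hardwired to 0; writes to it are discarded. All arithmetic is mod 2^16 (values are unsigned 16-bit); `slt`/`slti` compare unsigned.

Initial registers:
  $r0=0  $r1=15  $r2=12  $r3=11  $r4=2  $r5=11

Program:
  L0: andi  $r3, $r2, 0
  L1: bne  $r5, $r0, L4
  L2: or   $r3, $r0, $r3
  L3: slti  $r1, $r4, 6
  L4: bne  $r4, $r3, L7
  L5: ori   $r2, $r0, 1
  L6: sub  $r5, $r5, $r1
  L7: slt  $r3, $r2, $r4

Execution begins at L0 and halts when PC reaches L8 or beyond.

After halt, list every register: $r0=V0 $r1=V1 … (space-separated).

$r0=0 $r1=15 $r2=1 $r3=1 $r4=2 $r5=11

  step pc=0: andi  $r3, $r2, 0  regs=(0,15,12,0,2,11)
  step pc=1: bne  $r5, $r0, L4  cond=T  regs=(0,15,12,0,2,11)
  step pc=2: or   $r3, $r0, $r3  regs=(0,15,12,0,2,11)
  step pc=4: bne  $r4, $r3, L7  cond=T  regs=(0,15,12,0,2,11)
  step pc=5: ori   $r2, $r0, 1  regs=(0,15,1,0,2,11)
  step pc=7: slt  $r3, $r2, $r4  regs=(0,15,1,1,2,11)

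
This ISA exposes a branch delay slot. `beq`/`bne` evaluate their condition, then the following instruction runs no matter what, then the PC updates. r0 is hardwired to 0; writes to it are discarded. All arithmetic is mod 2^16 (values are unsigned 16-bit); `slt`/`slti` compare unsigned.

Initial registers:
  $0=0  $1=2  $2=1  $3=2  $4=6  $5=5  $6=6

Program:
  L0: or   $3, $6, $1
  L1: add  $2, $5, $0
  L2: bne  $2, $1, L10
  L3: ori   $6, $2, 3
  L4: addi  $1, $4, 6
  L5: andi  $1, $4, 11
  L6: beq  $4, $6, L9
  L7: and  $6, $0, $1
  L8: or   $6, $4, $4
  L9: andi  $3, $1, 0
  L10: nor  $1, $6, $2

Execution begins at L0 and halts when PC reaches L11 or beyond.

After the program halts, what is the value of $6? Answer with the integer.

7

PC=0  or   $3, $6, $1        | $0=0 $1=2 $2=1 $3=6 $4=6 $5=5 $6=6
PC=1  add  $2, $5, $0        | $0=0 $1=2 $2=5 $3=6 $4=6 $5=5 $6=6
PC=2  bne  $2, $1, L10       | $0=0 $1=2 $2=5 $3=6 $4=6 $5=5 $6=6  [TAKEN]
PC=3  ori   $6, $2, 3        | $0=0 $1=2 $2=5 $3=6 $4=6 $5=5 $6=7
PC=10 nor  $1, $6, $2        | $0=0 $1=65528 $2=5 $3=6 $4=6 $5=5 $6=7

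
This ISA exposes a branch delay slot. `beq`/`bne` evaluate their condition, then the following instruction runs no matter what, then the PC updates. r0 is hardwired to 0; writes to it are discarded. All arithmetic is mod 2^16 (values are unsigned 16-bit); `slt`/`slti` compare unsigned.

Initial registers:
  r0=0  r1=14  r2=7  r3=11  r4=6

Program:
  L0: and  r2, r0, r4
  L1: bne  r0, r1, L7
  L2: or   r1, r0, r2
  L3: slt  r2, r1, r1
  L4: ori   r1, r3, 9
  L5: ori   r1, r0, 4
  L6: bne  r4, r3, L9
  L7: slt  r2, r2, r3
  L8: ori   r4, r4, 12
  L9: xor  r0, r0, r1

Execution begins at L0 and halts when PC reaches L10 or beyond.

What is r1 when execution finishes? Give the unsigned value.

0

[0] and  r2, r0, r4  →  {r0:0, r1:14, r2:0, r3:11, r4:6}
[1] bne  r0, r1, L7  →  {r0:0, r1:14, r2:0, r3:11, r4:6}  ⟨branch taken⟩
[2] or   r1, r0, r2  →  {r0:0, r1:0, r2:0, r3:11, r4:6}
[7] slt  r2, r2, r3  →  {r0:0, r1:0, r2:1, r3:11, r4:6}
[8] ori   r4, r4, 12  →  {r0:0, r1:0, r2:1, r3:11, r4:14}
[9] xor  r0, r0, r1  →  {r0:0, r1:0, r2:1, r3:11, r4:14}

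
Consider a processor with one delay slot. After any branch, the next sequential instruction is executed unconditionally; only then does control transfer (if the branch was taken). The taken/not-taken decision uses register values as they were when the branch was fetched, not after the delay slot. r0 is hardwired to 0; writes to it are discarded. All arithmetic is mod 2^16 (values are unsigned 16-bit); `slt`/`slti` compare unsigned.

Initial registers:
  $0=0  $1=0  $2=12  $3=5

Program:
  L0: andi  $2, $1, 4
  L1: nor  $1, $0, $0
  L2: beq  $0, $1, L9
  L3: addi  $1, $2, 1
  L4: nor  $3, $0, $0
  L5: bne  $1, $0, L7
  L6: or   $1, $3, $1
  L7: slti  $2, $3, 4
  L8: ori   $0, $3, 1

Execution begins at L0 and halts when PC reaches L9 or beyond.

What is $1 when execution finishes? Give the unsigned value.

[0] andi  $2, $1, 4  →  {$0:0, $1:0, $2:0, $3:5}
[1] nor  $1, $0, $0  →  {$0:0, $1:65535, $2:0, $3:5}
[2] beq  $0, $1, L9  →  {$0:0, $1:65535, $2:0, $3:5}  ⟨branch fallthrough⟩
[3] addi  $1, $2, 1  →  {$0:0, $1:1, $2:0, $3:5}
[4] nor  $3, $0, $0  →  {$0:0, $1:1, $2:0, $3:65535}
[5] bne  $1, $0, L7  →  {$0:0, $1:1, $2:0, $3:65535}  ⟨branch taken⟩
[6] or   $1, $3, $1  →  {$0:0, $1:65535, $2:0, $3:65535}
[7] slti  $2, $3, 4  →  {$0:0, $1:65535, $2:0, $3:65535}
[8] ori   $0, $3, 1  →  {$0:0, $1:65535, $2:0, $3:65535}

65535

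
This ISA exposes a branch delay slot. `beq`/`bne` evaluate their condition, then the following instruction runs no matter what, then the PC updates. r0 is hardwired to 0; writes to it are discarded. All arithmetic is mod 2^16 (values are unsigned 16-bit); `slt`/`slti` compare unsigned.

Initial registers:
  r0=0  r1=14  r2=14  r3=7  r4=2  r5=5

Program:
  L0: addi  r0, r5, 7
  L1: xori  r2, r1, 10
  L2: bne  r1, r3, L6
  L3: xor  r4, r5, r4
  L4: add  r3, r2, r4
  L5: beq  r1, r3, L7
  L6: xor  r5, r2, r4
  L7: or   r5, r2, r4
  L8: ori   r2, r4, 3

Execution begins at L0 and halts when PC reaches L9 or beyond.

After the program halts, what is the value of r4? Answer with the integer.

#0 addi  r0, r5, 7 ; 0/14/14/7/2/5
#1 xori  r2, r1, 10 ; 0/14/4/7/2/5
#2 bne  r1, r3, L6 ; 0/14/4/7/2/5 ; →target
#3 xor  r4, r5, r4 ; 0/14/4/7/7/5
#6 xor  r5, r2, r4 ; 0/14/4/7/7/3
#7 or   r5, r2, r4 ; 0/14/4/7/7/7
#8 ori   r2, r4, 3 ; 0/14/7/7/7/7

7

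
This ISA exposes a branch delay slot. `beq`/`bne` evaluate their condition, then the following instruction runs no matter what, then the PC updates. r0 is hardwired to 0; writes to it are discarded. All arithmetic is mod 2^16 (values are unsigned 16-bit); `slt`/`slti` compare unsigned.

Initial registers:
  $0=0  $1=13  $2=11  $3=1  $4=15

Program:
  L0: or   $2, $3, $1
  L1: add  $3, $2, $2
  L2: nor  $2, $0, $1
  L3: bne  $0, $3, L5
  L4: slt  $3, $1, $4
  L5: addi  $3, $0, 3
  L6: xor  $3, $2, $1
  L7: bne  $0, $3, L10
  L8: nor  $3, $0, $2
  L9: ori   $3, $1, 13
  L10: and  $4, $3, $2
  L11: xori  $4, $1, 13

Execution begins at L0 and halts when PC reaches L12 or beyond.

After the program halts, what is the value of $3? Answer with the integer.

#0 or   $2, $3, $1 ; 0/13/13/1/15
#1 add  $3, $2, $2 ; 0/13/13/26/15
#2 nor  $2, $0, $1 ; 0/13/65522/26/15
#3 bne  $0, $3, L5 ; 0/13/65522/26/15 ; →target
#4 slt  $3, $1, $4 ; 0/13/65522/1/15
#5 addi  $3, $0, 3 ; 0/13/65522/3/15
#6 xor  $3, $2, $1 ; 0/13/65522/65535/15
#7 bne  $0, $3, L10 ; 0/13/65522/65535/15 ; →target
#8 nor  $3, $0, $2 ; 0/13/65522/13/15
#10 and  $4, $3, $2 ; 0/13/65522/13/0
#11 xori  $4, $1, 13 ; 0/13/65522/13/0

13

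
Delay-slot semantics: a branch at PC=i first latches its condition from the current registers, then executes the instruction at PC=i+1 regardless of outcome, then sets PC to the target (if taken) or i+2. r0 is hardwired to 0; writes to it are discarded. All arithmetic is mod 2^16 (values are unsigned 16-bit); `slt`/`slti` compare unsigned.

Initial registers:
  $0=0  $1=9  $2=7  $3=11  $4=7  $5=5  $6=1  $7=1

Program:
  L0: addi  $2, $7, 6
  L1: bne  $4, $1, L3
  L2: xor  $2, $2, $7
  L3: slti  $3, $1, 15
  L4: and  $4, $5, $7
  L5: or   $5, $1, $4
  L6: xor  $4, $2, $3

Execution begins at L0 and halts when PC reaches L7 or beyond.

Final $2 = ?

6

[0] addi  $2, $7, 6  →  {$0:0, $1:9, $2:7, $3:11, $4:7, $5:5, $6:1, $7:1}
[1] bne  $4, $1, L3  →  {$0:0, $1:9, $2:7, $3:11, $4:7, $5:5, $6:1, $7:1}  ⟨branch taken⟩
[2] xor  $2, $2, $7  →  {$0:0, $1:9, $2:6, $3:11, $4:7, $5:5, $6:1, $7:1}
[3] slti  $3, $1, 15  →  {$0:0, $1:9, $2:6, $3:1, $4:7, $5:5, $6:1, $7:1}
[4] and  $4, $5, $7  →  {$0:0, $1:9, $2:6, $3:1, $4:1, $5:5, $6:1, $7:1}
[5] or   $5, $1, $4  →  {$0:0, $1:9, $2:6, $3:1, $4:1, $5:9, $6:1, $7:1}
[6] xor  $4, $2, $3  →  {$0:0, $1:9, $2:6, $3:1, $4:7, $5:9, $6:1, $7:1}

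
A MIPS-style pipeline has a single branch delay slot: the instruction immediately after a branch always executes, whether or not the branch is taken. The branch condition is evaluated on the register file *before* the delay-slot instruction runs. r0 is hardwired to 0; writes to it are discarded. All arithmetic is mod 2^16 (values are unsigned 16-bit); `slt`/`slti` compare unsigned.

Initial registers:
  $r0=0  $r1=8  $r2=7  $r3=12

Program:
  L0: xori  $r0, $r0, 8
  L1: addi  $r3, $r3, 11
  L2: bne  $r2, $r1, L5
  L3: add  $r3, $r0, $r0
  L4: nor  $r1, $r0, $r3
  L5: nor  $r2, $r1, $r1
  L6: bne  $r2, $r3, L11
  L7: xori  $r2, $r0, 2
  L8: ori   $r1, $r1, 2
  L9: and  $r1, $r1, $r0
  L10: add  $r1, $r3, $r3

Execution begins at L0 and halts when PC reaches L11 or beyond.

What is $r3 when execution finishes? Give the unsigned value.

PC=0  xori  $r0, $r0, 8      | $r0=0 $r1=8 $r2=7 $r3=12
PC=1  addi  $r3, $r3, 11     | $r0=0 $r1=8 $r2=7 $r3=23
PC=2  bne  $r2, $r1, L5      | $r0=0 $r1=8 $r2=7 $r3=23  [TAKEN]
PC=3  add  $r3, $r0, $r0     | $r0=0 $r1=8 $r2=7 $r3=0
PC=5  nor  $r2, $r1, $r1     | $r0=0 $r1=8 $r2=65527 $r3=0
PC=6  bne  $r2, $r3, L11     | $r0=0 $r1=8 $r2=65527 $r3=0  [TAKEN]
PC=7  xori  $r2, $r0, 2      | $r0=0 $r1=8 $r2=2 $r3=0

0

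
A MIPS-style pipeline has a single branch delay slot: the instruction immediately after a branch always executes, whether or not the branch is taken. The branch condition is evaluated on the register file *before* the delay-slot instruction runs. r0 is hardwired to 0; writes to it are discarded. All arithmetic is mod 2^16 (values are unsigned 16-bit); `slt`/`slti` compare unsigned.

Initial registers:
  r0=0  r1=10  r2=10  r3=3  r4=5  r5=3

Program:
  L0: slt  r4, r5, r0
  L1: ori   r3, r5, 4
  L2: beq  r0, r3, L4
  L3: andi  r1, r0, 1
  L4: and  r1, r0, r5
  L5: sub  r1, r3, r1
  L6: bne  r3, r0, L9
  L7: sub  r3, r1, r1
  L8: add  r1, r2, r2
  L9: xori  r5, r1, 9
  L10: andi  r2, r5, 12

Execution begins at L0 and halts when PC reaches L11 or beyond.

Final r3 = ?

[0] slt  r4, r5, r0  →  {r0:0, r1:10, r2:10, r3:3, r4:0, r5:3}
[1] ori   r3, r5, 4  →  {r0:0, r1:10, r2:10, r3:7, r4:0, r5:3}
[2] beq  r0, r3, L4  →  {r0:0, r1:10, r2:10, r3:7, r4:0, r5:3}  ⟨branch fallthrough⟩
[3] andi  r1, r0, 1  →  {r0:0, r1:0, r2:10, r3:7, r4:0, r5:3}
[4] and  r1, r0, r5  →  {r0:0, r1:0, r2:10, r3:7, r4:0, r5:3}
[5] sub  r1, r3, r1  →  {r0:0, r1:7, r2:10, r3:7, r4:0, r5:3}
[6] bne  r3, r0, L9  →  {r0:0, r1:7, r2:10, r3:7, r4:0, r5:3}  ⟨branch taken⟩
[7] sub  r3, r1, r1  →  {r0:0, r1:7, r2:10, r3:0, r4:0, r5:3}
[9] xori  r5, r1, 9  →  {r0:0, r1:7, r2:10, r3:0, r4:0, r5:14}
[10] andi  r2, r5, 12  →  {r0:0, r1:7, r2:12, r3:0, r4:0, r5:14}

0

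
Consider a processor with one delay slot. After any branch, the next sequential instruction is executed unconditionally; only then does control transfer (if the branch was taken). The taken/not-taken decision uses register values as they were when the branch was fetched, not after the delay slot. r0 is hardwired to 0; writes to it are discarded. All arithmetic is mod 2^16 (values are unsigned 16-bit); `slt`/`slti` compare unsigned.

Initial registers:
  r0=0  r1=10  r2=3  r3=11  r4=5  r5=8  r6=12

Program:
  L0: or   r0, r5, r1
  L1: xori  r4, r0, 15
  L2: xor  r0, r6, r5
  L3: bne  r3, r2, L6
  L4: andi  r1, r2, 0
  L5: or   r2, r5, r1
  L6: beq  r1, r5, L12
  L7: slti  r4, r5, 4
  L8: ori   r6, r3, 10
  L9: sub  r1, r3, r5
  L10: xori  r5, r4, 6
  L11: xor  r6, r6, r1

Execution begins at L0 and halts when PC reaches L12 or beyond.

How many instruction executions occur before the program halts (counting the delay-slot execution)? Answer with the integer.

PC=0  or   r0, r5, r1        | r0=0 r1=10 r2=3 r3=11 r4=5 r5=8 r6=12
PC=1  xori  r4, r0, 15       | r0=0 r1=10 r2=3 r3=11 r4=15 r5=8 r6=12
PC=2  xor  r0, r6, r5        | r0=0 r1=10 r2=3 r3=11 r4=15 r5=8 r6=12
PC=3  bne  r3, r2, L6        | r0=0 r1=10 r2=3 r3=11 r4=15 r5=8 r6=12  [TAKEN]
PC=4  andi  r1, r2, 0        | r0=0 r1=0 r2=3 r3=11 r4=15 r5=8 r6=12
PC=6  beq  r1, r5, L12       | r0=0 r1=0 r2=3 r3=11 r4=15 r5=8 r6=12  [not taken]
PC=7  slti  r4, r5, 4        | r0=0 r1=0 r2=3 r3=11 r4=0 r5=8 r6=12
PC=8  ori   r6, r3, 10       | r0=0 r1=0 r2=3 r3=11 r4=0 r5=8 r6=11
PC=9  sub  r1, r3, r5        | r0=0 r1=3 r2=3 r3=11 r4=0 r5=8 r6=11
PC=10 xori  r5, r4, 6        | r0=0 r1=3 r2=3 r3=11 r4=0 r5=6 r6=11
PC=11 xor  r6, r6, r1        | r0=0 r1=3 r2=3 r3=11 r4=0 r5=6 r6=8

11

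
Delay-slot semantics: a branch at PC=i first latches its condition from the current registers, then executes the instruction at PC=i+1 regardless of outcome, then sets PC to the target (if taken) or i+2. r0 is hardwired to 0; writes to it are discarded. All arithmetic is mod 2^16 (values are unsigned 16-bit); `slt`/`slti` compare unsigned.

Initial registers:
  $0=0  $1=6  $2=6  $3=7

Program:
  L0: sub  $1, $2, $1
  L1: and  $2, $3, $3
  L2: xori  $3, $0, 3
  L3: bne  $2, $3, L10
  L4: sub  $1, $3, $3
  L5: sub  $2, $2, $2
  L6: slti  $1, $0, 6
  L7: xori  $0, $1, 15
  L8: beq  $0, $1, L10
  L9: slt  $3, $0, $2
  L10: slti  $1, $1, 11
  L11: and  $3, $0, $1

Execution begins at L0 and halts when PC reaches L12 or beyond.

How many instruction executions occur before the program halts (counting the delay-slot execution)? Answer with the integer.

7

#0 sub  $1, $2, $1 ; 0/0/6/7
#1 and  $2, $3, $3 ; 0/0/7/7
#2 xori  $3, $0, 3 ; 0/0/7/3
#3 bne  $2, $3, L10 ; 0/0/7/3 ; →target
#4 sub  $1, $3, $3 ; 0/0/7/3
#10 slti  $1, $1, 11 ; 0/1/7/3
#11 and  $3, $0, $1 ; 0/1/7/0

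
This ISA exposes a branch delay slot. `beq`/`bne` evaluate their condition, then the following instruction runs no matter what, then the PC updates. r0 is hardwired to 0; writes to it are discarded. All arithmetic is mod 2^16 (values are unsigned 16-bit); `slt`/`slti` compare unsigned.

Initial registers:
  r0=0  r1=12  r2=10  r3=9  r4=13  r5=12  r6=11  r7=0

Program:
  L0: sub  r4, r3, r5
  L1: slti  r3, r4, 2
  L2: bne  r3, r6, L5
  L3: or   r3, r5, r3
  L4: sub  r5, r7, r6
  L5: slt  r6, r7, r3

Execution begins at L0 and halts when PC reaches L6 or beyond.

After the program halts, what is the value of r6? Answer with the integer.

1

[0] sub  r4, r3, r5  →  {r0:0, r1:12, r2:10, r3:9, r4:65533, r5:12, r6:11, r7:0}
[1] slti  r3, r4, 2  →  {r0:0, r1:12, r2:10, r3:0, r4:65533, r5:12, r6:11, r7:0}
[2] bne  r3, r6, L5  →  {r0:0, r1:12, r2:10, r3:0, r4:65533, r5:12, r6:11, r7:0}  ⟨branch taken⟩
[3] or   r3, r5, r3  →  {r0:0, r1:12, r2:10, r3:12, r4:65533, r5:12, r6:11, r7:0}
[5] slt  r6, r7, r3  →  {r0:0, r1:12, r2:10, r3:12, r4:65533, r5:12, r6:1, r7:0}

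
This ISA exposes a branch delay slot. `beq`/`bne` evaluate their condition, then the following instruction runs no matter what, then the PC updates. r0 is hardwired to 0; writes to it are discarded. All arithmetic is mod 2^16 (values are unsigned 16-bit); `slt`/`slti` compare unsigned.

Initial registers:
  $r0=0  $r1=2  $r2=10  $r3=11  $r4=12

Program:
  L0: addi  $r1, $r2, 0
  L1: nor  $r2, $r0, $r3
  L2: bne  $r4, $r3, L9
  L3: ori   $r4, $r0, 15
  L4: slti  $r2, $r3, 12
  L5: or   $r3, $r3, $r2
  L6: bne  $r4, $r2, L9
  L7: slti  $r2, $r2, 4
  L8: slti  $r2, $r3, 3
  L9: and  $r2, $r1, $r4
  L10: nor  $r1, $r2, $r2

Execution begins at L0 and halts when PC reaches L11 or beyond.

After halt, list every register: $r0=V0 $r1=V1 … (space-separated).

[0] addi  $r1, $r2, 0  →  {$r0:0, $r1:10, $r2:10, $r3:11, $r4:12}
[1] nor  $r2, $r0, $r3  →  {$r0:0, $r1:10, $r2:65524, $r3:11, $r4:12}
[2] bne  $r4, $r3, L9  →  {$r0:0, $r1:10, $r2:65524, $r3:11, $r4:12}  ⟨branch taken⟩
[3] ori   $r4, $r0, 15  →  {$r0:0, $r1:10, $r2:65524, $r3:11, $r4:15}
[9] and  $r2, $r1, $r4  →  {$r0:0, $r1:10, $r2:10, $r3:11, $r4:15}
[10] nor  $r1, $r2, $r2  →  {$r0:0, $r1:65525, $r2:10, $r3:11, $r4:15}

$r0=0 $r1=65525 $r2=10 $r3=11 $r4=15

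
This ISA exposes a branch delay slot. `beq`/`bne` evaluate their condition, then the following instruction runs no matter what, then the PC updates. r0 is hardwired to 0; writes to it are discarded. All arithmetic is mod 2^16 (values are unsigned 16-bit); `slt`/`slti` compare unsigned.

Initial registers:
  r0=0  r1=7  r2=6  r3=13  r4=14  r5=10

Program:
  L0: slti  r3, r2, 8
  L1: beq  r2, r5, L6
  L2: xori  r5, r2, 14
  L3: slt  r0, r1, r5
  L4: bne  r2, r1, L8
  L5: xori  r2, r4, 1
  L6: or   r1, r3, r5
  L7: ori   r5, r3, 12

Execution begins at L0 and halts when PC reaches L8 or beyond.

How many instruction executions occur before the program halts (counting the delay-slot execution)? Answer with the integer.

#0 slti  r3, r2, 8 ; 0/7/6/1/14/10
#1 beq  r2, r5, L6 ; 0/7/6/1/14/10 ; →fallthru
#2 xori  r5, r2, 14 ; 0/7/6/1/14/8
#3 slt  r0, r1, r5 ; 0/7/6/1/14/8
#4 bne  r2, r1, L8 ; 0/7/6/1/14/8 ; →target
#5 xori  r2, r4, 1 ; 0/7/15/1/14/8

6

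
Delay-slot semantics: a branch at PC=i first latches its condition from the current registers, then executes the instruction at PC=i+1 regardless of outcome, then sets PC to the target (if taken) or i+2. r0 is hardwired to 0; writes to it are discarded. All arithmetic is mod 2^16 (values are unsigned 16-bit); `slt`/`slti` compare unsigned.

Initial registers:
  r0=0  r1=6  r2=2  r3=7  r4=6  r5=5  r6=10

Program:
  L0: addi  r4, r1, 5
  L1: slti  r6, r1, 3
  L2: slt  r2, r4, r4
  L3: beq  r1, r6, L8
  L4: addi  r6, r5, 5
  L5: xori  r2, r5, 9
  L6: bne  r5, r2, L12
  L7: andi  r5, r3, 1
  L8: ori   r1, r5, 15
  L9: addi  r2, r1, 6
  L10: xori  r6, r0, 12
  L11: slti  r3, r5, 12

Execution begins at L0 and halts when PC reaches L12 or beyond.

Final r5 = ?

1

PC=0  addi  r4, r1, 5        | r0=0 r1=6 r2=2 r3=7 r4=11 r5=5 r6=10
PC=1  slti  r6, r1, 3        | r0=0 r1=6 r2=2 r3=7 r4=11 r5=5 r6=0
PC=2  slt  r2, r4, r4        | r0=0 r1=6 r2=0 r3=7 r4=11 r5=5 r6=0
PC=3  beq  r1, r6, L8        | r0=0 r1=6 r2=0 r3=7 r4=11 r5=5 r6=0  [not taken]
PC=4  addi  r6, r5, 5        | r0=0 r1=6 r2=0 r3=7 r4=11 r5=5 r6=10
PC=5  xori  r2, r5, 9        | r0=0 r1=6 r2=12 r3=7 r4=11 r5=5 r6=10
PC=6  bne  r5, r2, L12       | r0=0 r1=6 r2=12 r3=7 r4=11 r5=5 r6=10  [TAKEN]
PC=7  andi  r5, r3, 1        | r0=0 r1=6 r2=12 r3=7 r4=11 r5=1 r6=10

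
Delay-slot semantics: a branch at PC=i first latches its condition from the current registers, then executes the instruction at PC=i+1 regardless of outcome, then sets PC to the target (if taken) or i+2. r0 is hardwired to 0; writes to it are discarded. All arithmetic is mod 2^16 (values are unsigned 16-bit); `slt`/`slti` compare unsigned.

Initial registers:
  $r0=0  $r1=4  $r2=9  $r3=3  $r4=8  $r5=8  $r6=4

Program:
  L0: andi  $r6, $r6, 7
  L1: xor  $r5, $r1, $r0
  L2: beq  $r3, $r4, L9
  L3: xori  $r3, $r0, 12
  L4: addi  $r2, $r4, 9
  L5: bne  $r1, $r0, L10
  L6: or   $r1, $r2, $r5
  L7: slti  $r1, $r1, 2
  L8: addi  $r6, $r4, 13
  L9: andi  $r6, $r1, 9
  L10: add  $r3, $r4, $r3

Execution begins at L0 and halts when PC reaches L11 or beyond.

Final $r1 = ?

21

PC=0  andi  $r6, $r6, 7      | $r0=0 $r1=4 $r2=9 $r3=3 $r4=8 $r5=8 $r6=4
PC=1  xor  $r5, $r1, $r0     | $r0=0 $r1=4 $r2=9 $r3=3 $r4=8 $r5=4 $r6=4
PC=2  beq  $r3, $r4, L9      | $r0=0 $r1=4 $r2=9 $r3=3 $r4=8 $r5=4 $r6=4  [not taken]
PC=3  xori  $r3, $r0, 12     | $r0=0 $r1=4 $r2=9 $r3=12 $r4=8 $r5=4 $r6=4
PC=4  addi  $r2, $r4, 9      | $r0=0 $r1=4 $r2=17 $r3=12 $r4=8 $r5=4 $r6=4
PC=5  bne  $r1, $r0, L10     | $r0=0 $r1=4 $r2=17 $r3=12 $r4=8 $r5=4 $r6=4  [TAKEN]
PC=6  or   $r1, $r2, $r5     | $r0=0 $r1=21 $r2=17 $r3=12 $r4=8 $r5=4 $r6=4
PC=10 add  $r3, $r4, $r3     | $r0=0 $r1=21 $r2=17 $r3=20 $r4=8 $r5=4 $r6=4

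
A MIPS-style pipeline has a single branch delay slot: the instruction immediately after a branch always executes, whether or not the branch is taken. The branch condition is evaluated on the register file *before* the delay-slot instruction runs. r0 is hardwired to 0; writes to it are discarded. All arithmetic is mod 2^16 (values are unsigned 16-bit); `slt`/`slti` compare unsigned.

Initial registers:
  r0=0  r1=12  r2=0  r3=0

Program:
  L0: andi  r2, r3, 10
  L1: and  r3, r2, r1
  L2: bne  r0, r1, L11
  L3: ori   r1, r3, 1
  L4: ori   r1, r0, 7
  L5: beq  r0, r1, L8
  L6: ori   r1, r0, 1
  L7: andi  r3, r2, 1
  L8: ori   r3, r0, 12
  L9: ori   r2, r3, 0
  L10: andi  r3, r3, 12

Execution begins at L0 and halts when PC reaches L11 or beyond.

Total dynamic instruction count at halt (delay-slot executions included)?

[0] andi  r2, r3, 10  →  {r0:0, r1:12, r2:0, r3:0}
[1] and  r3, r2, r1  →  {r0:0, r1:12, r2:0, r3:0}
[2] bne  r0, r1, L11  →  {r0:0, r1:12, r2:0, r3:0}  ⟨branch taken⟩
[3] ori   r1, r3, 1  →  {r0:0, r1:1, r2:0, r3:0}

4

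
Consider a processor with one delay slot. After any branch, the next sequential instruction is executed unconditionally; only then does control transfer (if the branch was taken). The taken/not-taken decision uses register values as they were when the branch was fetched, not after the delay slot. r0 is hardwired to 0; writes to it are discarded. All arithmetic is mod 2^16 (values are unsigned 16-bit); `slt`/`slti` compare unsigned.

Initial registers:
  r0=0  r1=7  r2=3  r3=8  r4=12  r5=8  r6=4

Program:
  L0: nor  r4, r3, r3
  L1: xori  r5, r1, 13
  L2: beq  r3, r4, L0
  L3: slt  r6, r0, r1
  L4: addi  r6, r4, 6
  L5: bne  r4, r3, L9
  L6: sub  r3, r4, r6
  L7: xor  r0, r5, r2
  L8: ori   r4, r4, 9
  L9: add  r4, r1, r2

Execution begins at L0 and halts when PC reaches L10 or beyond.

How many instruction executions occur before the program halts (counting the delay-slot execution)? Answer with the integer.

PC=0  nor  r4, r3, r3        | r0=0 r1=7 r2=3 r3=8 r4=65527 r5=8 r6=4
PC=1  xori  r5, r1, 13       | r0=0 r1=7 r2=3 r3=8 r4=65527 r5=10 r6=4
PC=2  beq  r3, r4, L0        | r0=0 r1=7 r2=3 r3=8 r4=65527 r5=10 r6=4  [not taken]
PC=3  slt  r6, r0, r1        | r0=0 r1=7 r2=3 r3=8 r4=65527 r5=10 r6=1
PC=4  addi  r6, r4, 6        | r0=0 r1=7 r2=3 r3=8 r4=65527 r5=10 r6=65533
PC=5  bne  r4, r3, L9        | r0=0 r1=7 r2=3 r3=8 r4=65527 r5=10 r6=65533  [TAKEN]
PC=6  sub  r3, r4, r6        | r0=0 r1=7 r2=3 r3=65530 r4=65527 r5=10 r6=65533
PC=9  add  r4, r1, r2        | r0=0 r1=7 r2=3 r3=65530 r4=10 r5=10 r6=65533

8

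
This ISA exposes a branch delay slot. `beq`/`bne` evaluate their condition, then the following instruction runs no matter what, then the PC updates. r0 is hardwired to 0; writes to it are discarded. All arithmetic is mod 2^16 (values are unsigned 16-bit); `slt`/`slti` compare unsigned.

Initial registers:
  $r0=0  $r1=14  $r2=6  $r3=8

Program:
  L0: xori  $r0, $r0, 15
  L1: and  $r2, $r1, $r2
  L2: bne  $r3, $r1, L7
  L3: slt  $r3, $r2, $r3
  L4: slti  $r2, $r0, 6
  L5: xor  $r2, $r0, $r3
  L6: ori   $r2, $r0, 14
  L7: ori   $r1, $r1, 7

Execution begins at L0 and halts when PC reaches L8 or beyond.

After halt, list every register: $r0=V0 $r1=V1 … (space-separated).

PC=0  xori  $r0, $r0, 15     | $r0=0 $r1=14 $r2=6 $r3=8
PC=1  and  $r2, $r1, $r2     | $r0=0 $r1=14 $r2=6 $r3=8
PC=2  bne  $r3, $r1, L7      | $r0=0 $r1=14 $r2=6 $r3=8  [TAKEN]
PC=3  slt  $r3, $r2, $r3     | $r0=0 $r1=14 $r2=6 $r3=1
PC=7  ori   $r1, $r1, 7      | $r0=0 $r1=15 $r2=6 $r3=1

$r0=0 $r1=15 $r2=6 $r3=1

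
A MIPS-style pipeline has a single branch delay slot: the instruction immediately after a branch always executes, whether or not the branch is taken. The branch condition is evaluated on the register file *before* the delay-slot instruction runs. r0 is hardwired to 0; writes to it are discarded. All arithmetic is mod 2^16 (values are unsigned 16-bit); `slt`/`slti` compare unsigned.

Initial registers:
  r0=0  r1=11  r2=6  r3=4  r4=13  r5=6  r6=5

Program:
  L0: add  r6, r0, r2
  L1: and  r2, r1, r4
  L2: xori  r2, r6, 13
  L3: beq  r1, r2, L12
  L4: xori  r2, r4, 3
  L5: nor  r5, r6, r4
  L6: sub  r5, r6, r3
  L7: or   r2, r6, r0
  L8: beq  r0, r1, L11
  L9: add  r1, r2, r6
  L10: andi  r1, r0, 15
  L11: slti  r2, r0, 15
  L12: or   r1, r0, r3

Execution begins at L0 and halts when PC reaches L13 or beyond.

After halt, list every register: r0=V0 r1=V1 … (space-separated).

  step pc=0: add  r6, r0, r2  regs=(0,11,6,4,13,6,6)
  step pc=1: and  r2, r1, r4  regs=(0,11,9,4,13,6,6)
  step pc=2: xori  r2, r6, 13  regs=(0,11,11,4,13,6,6)
  step pc=3: beq  r1, r2, L12  cond=T  regs=(0,11,11,4,13,6,6)
  step pc=4: xori  r2, r4, 3  regs=(0,11,14,4,13,6,6)
  step pc=12: or   r1, r0, r3  regs=(0,4,14,4,13,6,6)

r0=0 r1=4 r2=14 r3=4 r4=13 r5=6 r6=6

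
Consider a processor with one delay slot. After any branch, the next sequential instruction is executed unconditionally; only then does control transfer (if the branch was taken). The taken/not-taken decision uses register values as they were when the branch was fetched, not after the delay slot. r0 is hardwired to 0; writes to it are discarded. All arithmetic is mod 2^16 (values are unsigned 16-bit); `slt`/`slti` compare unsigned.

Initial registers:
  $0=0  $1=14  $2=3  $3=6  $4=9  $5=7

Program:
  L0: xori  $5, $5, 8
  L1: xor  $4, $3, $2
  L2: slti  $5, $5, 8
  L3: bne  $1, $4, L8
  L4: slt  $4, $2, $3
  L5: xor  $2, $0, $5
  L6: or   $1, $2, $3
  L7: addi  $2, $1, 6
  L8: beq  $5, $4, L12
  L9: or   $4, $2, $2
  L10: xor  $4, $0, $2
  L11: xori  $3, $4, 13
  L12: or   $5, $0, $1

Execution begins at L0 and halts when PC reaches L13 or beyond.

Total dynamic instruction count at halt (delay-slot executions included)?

10

PC=0  xori  $5, $5, 8        | $0=0 $1=14 $2=3 $3=6 $4=9 $5=15
PC=1  xor  $4, $3, $2        | $0=0 $1=14 $2=3 $3=6 $4=5 $5=15
PC=2  slti  $5, $5, 8        | $0=0 $1=14 $2=3 $3=6 $4=5 $5=0
PC=3  bne  $1, $4, L8        | $0=0 $1=14 $2=3 $3=6 $4=5 $5=0  [TAKEN]
PC=4  slt  $4, $2, $3        | $0=0 $1=14 $2=3 $3=6 $4=1 $5=0
PC=8  beq  $5, $4, L12       | $0=0 $1=14 $2=3 $3=6 $4=1 $5=0  [not taken]
PC=9  or   $4, $2, $2        | $0=0 $1=14 $2=3 $3=6 $4=3 $5=0
PC=10 xor  $4, $0, $2        | $0=0 $1=14 $2=3 $3=6 $4=3 $5=0
PC=11 xori  $3, $4, 13       | $0=0 $1=14 $2=3 $3=14 $4=3 $5=0
PC=12 or   $5, $0, $1        | $0=0 $1=14 $2=3 $3=14 $4=3 $5=14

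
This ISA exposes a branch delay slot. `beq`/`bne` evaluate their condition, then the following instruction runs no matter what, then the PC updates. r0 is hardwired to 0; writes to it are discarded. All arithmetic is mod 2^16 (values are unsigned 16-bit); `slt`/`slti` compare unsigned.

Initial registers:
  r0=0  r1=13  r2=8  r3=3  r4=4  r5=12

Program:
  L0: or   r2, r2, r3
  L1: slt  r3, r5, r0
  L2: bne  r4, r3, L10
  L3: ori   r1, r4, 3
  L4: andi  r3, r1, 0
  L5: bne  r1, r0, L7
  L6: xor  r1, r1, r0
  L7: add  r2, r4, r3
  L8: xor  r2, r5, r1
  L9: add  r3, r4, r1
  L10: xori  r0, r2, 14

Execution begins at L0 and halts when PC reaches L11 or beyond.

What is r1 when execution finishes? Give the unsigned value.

7

[0] or   r2, r2, r3  →  {r0:0, r1:13, r2:11, r3:3, r4:4, r5:12}
[1] slt  r3, r5, r0  →  {r0:0, r1:13, r2:11, r3:0, r4:4, r5:12}
[2] bne  r4, r3, L10  →  {r0:0, r1:13, r2:11, r3:0, r4:4, r5:12}  ⟨branch taken⟩
[3] ori   r1, r4, 3  →  {r0:0, r1:7, r2:11, r3:0, r4:4, r5:12}
[10] xori  r0, r2, 14  →  {r0:0, r1:7, r2:11, r3:0, r4:4, r5:12}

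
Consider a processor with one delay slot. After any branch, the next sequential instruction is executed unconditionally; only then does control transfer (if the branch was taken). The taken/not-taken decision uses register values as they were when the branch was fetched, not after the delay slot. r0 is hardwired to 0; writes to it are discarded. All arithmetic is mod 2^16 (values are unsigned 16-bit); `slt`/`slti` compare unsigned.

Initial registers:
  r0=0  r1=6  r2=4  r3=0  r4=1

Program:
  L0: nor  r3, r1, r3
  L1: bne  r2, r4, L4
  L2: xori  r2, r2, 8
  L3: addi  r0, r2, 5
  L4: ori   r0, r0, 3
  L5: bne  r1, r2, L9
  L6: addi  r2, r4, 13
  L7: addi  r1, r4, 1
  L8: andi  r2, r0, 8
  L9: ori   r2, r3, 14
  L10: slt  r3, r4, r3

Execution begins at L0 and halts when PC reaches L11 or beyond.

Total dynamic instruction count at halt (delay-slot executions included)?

#0 nor  r3, r1, r3 ; 0/6/4/65529/1
#1 bne  r2, r4, L4 ; 0/6/4/65529/1 ; →target
#2 xori  r2, r2, 8 ; 0/6/12/65529/1
#4 ori   r0, r0, 3 ; 0/6/12/65529/1
#5 bne  r1, r2, L9 ; 0/6/12/65529/1 ; →target
#6 addi  r2, r4, 13 ; 0/6/14/65529/1
#9 ori   r2, r3, 14 ; 0/6/65535/65529/1
#10 slt  r3, r4, r3 ; 0/6/65535/1/1

8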